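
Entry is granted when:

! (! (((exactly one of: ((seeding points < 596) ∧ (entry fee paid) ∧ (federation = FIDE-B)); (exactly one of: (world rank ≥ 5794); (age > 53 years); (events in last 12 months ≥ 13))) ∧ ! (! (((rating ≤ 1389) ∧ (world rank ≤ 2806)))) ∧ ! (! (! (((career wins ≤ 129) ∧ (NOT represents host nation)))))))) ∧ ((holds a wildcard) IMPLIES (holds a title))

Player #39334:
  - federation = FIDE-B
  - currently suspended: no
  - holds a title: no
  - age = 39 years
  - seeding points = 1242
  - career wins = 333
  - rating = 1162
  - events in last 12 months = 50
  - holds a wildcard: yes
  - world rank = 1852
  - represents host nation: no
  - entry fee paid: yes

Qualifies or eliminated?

Eliminated

Atomic conditions:
  seeding points < 596: 1242 < 596 is false
  entry fee paid: yes → true
  federation = FIDE-B: FIDE-B == FIDE-B is true
  world rank ≥ 5794: 1852 ≥ 5794 is false
  age > 53 years: 39 > 53 is false
  events in last 12 months ≥ 13: 50 ≥ 13 is true
  rating ≤ 1389: 1162 ≤ 1389 is true
  world rank ≤ 2806: 1852 ≤ 2806 is true
  career wins ≤ 129: 333 ≤ 129 is false
  NOT represents host nation: no → true
  holds a wildcard: yes → true
  holds a title: no → false
Combine:
[1.1.1.1.1] false AND true AND true = false
[1.1.1.1.2] exactly-one(false, false, true) = true
[1.1.1.1] exactly-one(false, true) = true
[1.1.1.2.1.1] true AND true = true
[1.1.1.2.1] NOT true = false
[1.1.1.2] NOT false = true
[1.1.1.3.1.1.1] false AND true = false
[1.1.1.3.1.1] NOT false = true
[1.1.1.3.1] NOT true = false
[1.1.1.3] NOT false = true
[1.1.1] true AND true AND true = true
[1.1] NOT true = false
[1] NOT false = true
[2] true → false = false
[root] true AND false = false
Overall: false → eliminated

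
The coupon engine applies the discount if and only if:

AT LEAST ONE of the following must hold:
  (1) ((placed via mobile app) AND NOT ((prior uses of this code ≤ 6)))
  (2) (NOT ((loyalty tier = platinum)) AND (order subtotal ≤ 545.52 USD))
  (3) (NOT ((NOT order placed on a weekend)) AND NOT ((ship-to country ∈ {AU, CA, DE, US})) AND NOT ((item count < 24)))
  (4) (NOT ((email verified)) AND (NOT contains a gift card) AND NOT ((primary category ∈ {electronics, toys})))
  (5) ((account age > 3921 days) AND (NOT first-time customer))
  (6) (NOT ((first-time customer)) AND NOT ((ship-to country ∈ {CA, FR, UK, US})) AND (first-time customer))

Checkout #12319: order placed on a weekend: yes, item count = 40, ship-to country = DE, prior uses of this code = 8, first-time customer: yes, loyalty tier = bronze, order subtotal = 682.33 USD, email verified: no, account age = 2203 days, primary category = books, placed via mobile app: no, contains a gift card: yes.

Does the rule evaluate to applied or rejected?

Rejected

Atomic conditions:
  placed via mobile app: no → false
  prior uses of this code ≤ 6: 8 ≤ 6 is false
  loyalty tier = platinum: bronze == platinum is false
  order subtotal ≤ 545.52 USD: 682.33 ≤ 545.52 is false
  NOT order placed on a weekend: yes → false
  ship-to country ∈ {AU, CA, DE, US}: DE is in the set → true
  item count < 24: 40 < 24 is false
  email verified: no → false
  NOT contains a gift card: yes → false
  primary category ∈ {electronics, toys}: books is not in the set → false
  account age > 3921 days: 2203 > 3921 is false
  NOT first-time customer: yes → false
  first-time customer: yes → true
  ship-to country ∈ {CA, FR, UK, US}: DE is not in the set → false
Combine:
[1.2] NOT false = true
[1] false AND true = false
[2.1] NOT false = true
[2] true AND false = false
[3.1] NOT false = true
[3.2] NOT true = false
[3.3] NOT false = true
[3] true AND false AND true = false
[4.1] NOT false = true
[4.3] NOT false = true
[4] true AND false AND true = false
[5] false AND false = false
[6.1] NOT true = false
[6.2] NOT false = true
[6] false AND true AND true = false
[root] false OR false OR false OR false OR false OR false = false
Overall: false → rejected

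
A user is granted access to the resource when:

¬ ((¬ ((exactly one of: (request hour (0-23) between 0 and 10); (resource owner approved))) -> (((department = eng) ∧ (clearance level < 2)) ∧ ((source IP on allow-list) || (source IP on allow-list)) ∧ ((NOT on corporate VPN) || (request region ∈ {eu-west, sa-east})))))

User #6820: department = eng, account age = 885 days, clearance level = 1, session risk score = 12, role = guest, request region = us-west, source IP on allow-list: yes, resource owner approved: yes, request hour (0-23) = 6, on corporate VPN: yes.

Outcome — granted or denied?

Atomic conditions:
  request hour (0-23) between 0 and 10: 6 in [0, 10] is true
  resource owner approved: yes → true
  department = eng: eng == eng is true
  clearance level < 2: 1 < 2 is true
  source IP on allow-list: yes → true
  NOT on corporate VPN: yes → false
  request region ∈ {eu-west, sa-east}: us-west is not in the set → false
Combine:
[1.1.1] exactly-one(true, true) = false
[1.1] NOT false = true
[1.2.1] true AND true = true
[1.2.2] true OR true = true
[1.2.3] false OR false = false
[1.2] true AND true AND false = false
[1] true → false = false
[root] NOT false = true
Overall: true → granted

Granted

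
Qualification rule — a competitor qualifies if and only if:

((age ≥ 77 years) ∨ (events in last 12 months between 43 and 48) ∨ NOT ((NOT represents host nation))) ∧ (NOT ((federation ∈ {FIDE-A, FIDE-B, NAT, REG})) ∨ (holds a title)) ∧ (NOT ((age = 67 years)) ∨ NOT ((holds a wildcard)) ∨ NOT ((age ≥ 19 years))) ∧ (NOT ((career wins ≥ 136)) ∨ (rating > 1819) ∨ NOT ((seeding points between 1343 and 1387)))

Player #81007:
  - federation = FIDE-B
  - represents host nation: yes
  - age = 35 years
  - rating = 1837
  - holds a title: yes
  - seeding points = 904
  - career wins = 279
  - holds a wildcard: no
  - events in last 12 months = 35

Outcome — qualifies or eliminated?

Qualifies

Atomic conditions:
  age ≥ 77 years: 35 ≥ 77 is false
  events in last 12 months between 43 and 48: 35 in [43, 48] is false
  NOT represents host nation: yes → false
  federation ∈ {FIDE-A, FIDE-B, NAT, REG}: FIDE-B is in the set → true
  holds a title: yes → true
  age = 67 years: 35 == 67 is false
  holds a wildcard: no → false
  age ≥ 19 years: 35 ≥ 19 is true
  career wins ≥ 136: 279 ≥ 136 is true
  rating > 1819: 1837 > 1819 is true
  seeding points between 1343 and 1387: 904 in [1343, 1387] is false
Combine:
[1.3] NOT false = true
[1] false OR false OR true = true
[2.1] NOT true = false
[2] false OR true = true
[3.1] NOT false = true
[3.2] NOT false = true
[3.3] NOT true = false
[3] true OR true OR false = true
[4.1] NOT true = false
[4.3] NOT false = true
[4] false OR true OR true = true
[root] true AND true AND true AND true = true
Overall: true → qualifies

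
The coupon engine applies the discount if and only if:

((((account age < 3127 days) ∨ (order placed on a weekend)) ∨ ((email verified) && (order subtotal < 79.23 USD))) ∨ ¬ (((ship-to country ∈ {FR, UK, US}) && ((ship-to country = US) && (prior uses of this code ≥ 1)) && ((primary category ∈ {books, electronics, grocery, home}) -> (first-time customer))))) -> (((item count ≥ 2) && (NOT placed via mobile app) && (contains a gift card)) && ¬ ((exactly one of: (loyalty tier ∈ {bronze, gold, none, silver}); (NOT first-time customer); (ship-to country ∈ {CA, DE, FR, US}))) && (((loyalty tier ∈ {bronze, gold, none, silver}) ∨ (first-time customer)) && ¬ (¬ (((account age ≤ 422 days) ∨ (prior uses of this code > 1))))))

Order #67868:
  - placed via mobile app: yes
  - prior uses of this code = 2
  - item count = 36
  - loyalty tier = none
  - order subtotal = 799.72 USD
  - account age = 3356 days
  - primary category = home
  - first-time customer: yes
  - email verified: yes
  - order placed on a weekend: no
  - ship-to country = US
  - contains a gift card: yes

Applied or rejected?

Atomic conditions:
  account age < 3127 days: 3356 < 3127 is false
  order placed on a weekend: no → false
  email verified: yes → true
  order subtotal < 79.23 USD: 799.72 < 79.23 is false
  ship-to country ∈ {FR, UK, US}: US is in the set → true
  ship-to country = US: US == US is true
  prior uses of this code ≥ 1: 2 ≥ 1 is true
  primary category ∈ {books, electronics, grocery, home}: home is in the set → true
  first-time customer: yes → true
  item count ≥ 2: 36 ≥ 2 is true
  NOT placed via mobile app: yes → false
  contains a gift card: yes → true
  loyalty tier ∈ {bronze, gold, none, silver}: none is in the set → true
  NOT first-time customer: yes → false
  ship-to country ∈ {CA, DE, FR, US}: US is in the set → true
  account age ≤ 422 days: 3356 ≤ 422 is false
  prior uses of this code > 1: 2 > 1 is true
Combine:
[1.1.1] false OR false = false
[1.1.2] true AND false = false
[1.1] false OR false = false
[1.2.1.2] true AND true = true
[1.2.1.3] true → true = true
[1.2.1] true AND true AND true = true
[1.2] NOT true = false
[1] false OR false = false
[2.1] true AND false AND true = false
[2.2.1] exactly-one(true, false, true) = false
[2.2] NOT false = true
[2.3.1] true OR true = true
[2.3.2.1.1] false OR true = true
[2.3.2.1] NOT true = false
[2.3.2] NOT false = true
[2.3] true AND true = true
[2] false AND true AND true = false
[root] false → false (antecedent false ⇒ implication holds) = true
Overall: true → applied

Applied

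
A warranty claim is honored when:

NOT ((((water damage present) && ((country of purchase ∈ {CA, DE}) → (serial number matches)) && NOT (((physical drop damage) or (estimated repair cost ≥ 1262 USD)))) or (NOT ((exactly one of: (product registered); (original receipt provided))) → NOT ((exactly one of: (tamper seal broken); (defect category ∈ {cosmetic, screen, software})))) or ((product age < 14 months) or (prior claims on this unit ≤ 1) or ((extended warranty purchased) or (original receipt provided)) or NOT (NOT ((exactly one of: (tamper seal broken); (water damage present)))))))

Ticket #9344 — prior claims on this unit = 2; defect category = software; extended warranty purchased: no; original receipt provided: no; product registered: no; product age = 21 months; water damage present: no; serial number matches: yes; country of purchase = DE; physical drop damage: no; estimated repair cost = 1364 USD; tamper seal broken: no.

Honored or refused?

Atomic conditions:
  water damage present: no → false
  country of purchase ∈ {CA, DE}: DE is in the set → true
  serial number matches: yes → true
  physical drop damage: no → false
  estimated repair cost ≥ 1262 USD: 1364 ≥ 1262 is true
  product registered: no → false
  original receipt provided: no → false
  tamper seal broken: no → false
  defect category ∈ {cosmetic, screen, software}: software is in the set → true
  product age < 14 months: 21 < 14 is false
  prior claims on this unit ≤ 1: 2 ≤ 1 is false
  extended warranty purchased: no → false
Combine:
[1.1.2] true → true = true
[1.1.3.1] false OR true = true
[1.1.3] NOT true = false
[1.1] false AND true AND false = false
[1.2.1.1] exactly-one(false, false) = false
[1.2.1] NOT false = true
[1.2.2.1] exactly-one(false, true) = true
[1.2.2] NOT true = false
[1.2] true → false = false
[1.3.3] false OR false = false
[1.3.4.1.1] exactly-one(false, false) = false
[1.3.4.1] NOT false = true
[1.3.4] NOT true = false
[1.3] false OR false OR false OR false = false
[1] false OR false OR false = false
[root] NOT false = true
Overall: true → honored

Honored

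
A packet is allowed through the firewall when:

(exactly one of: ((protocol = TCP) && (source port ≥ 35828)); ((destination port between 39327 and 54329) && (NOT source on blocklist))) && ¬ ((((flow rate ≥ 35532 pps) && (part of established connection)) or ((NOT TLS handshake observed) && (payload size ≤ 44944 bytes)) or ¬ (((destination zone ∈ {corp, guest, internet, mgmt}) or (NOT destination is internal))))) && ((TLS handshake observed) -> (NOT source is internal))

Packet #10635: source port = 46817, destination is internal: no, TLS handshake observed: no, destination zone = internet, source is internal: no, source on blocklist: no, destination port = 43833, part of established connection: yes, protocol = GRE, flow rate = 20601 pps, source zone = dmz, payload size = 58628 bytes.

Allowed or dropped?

Atomic conditions:
  protocol = TCP: GRE == TCP is false
  source port ≥ 35828: 46817 ≥ 35828 is true
  destination port between 39327 and 54329: 43833 in [39327, 54329] is true
  NOT source on blocklist: no → true
  flow rate ≥ 35532 pps: 20601 ≥ 35532 is false
  part of established connection: yes → true
  NOT TLS handshake observed: no → true
  payload size ≤ 44944 bytes: 58628 ≤ 44944 is false
  destination zone ∈ {corp, guest, internet, mgmt}: internet is in the set → true
  NOT destination is internal: no → true
  TLS handshake observed: no → false
  NOT source is internal: no → true
Combine:
[1.1] false AND true = false
[1.2] true AND true = true
[1] exactly-one(false, true) = true
[2.1.1] false AND true = false
[2.1.2] true AND false = false
[2.1.3.1] true OR true = true
[2.1.3] NOT true = false
[2.1] false OR false OR false = false
[2] NOT false = true
[3] false → true (antecedent false ⇒ implication holds) = true
[root] true AND true AND true = true
Overall: true → allowed

Allowed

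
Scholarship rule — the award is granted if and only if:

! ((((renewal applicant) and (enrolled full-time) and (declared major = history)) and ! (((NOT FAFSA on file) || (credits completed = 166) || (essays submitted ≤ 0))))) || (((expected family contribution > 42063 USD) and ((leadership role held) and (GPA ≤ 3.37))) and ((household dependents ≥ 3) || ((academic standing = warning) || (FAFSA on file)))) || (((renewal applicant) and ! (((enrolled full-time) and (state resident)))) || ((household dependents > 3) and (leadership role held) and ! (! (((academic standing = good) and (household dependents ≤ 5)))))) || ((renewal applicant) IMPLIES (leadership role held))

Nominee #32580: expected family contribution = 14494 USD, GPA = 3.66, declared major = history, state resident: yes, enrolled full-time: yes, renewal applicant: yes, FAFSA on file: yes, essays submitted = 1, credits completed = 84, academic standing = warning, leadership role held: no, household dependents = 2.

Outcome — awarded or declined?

Declined

Atomic conditions:
  renewal applicant: yes → true
  enrolled full-time: yes → true
  declared major = history: history == history is true
  NOT FAFSA on file: yes → false
  credits completed = 166: 84 == 166 is false
  essays submitted ≤ 0: 1 ≤ 0 is false
  expected family contribution > 42063 USD: 14494 > 42063 is false
  leadership role held: no → false
  GPA ≤ 3.37: 3.66 ≤ 3.37 is false
  household dependents ≥ 3: 2 ≥ 3 is false
  academic standing = warning: warning == warning is true
  FAFSA on file: yes → true
  state resident: yes → true
  household dependents > 3: 2 > 3 is false
  academic standing = good: warning == good is false
  household dependents ≤ 5: 2 ≤ 5 is true
Combine:
[1.1.1] true AND true AND true = true
[1.1.2.1] false OR false OR false = false
[1.1.2] NOT false = true
[1.1] true AND true = true
[1] NOT true = false
[2.1.2] false AND false = false
[2.1] false AND false = false
[2.2.2] true OR true = true
[2.2] false OR true = true
[2] false AND true = false
[3.1.2.1] true AND true = true
[3.1.2] NOT true = false
[3.1] true AND false = false
[3.2.3.1.1] false AND true = false
[3.2.3.1] NOT false = true
[3.2.3] NOT true = false
[3.2] false AND false AND false = false
[3] false OR false = false
[4] true → false = false
[root] false OR false OR false OR false = false
Overall: false → declined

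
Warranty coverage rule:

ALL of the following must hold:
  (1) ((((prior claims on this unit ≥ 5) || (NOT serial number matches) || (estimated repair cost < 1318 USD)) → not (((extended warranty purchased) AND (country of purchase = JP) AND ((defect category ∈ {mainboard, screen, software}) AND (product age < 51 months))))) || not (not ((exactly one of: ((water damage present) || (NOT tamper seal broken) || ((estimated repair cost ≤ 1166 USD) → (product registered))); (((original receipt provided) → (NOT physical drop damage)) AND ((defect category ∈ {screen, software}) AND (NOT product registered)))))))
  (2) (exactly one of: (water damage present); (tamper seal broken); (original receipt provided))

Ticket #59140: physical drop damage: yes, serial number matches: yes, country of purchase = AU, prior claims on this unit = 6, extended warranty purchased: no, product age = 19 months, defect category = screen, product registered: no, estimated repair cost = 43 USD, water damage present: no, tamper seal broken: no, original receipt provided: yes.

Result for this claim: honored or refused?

Honored

Atomic conditions:
  prior claims on this unit ≥ 5: 6 ≥ 5 is true
  NOT serial number matches: yes → false
  estimated repair cost < 1318 USD: 43 < 1318 is true
  extended warranty purchased: no → false
  country of purchase = JP: AU == JP is false
  defect category ∈ {mainboard, screen, software}: screen is in the set → true
  product age < 51 months: 19 < 51 is true
  water damage present: no → false
  NOT tamper seal broken: no → true
  estimated repair cost ≤ 1166 USD: 43 ≤ 1166 is true
  product registered: no → false
  original receipt provided: yes → true
  NOT physical drop damage: yes → false
  defect category ∈ {screen, software}: screen is in the set → true
  NOT product registered: no → true
  tamper seal broken: no → false
Combine:
[1.1.1] true OR false OR true = true
[1.1.2.1.3] true AND true = true
[1.1.2.1] false AND false AND true = false
[1.1.2] NOT false = true
[1.1] true → true = true
[1.2.1.1.1.3] true → false = false
[1.2.1.1.1] false OR true OR false = true
[1.2.1.1.2.1] true → false = false
[1.2.1.1.2.2] true AND true = true
[1.2.1.1.2] false AND true = false
[1.2.1.1] exactly-one(true, false) = true
[1.2.1] NOT true = false
[1.2] NOT false = true
[1] true OR true = true
[2] exactly-one(false, false, true) = true
[root] true AND true = true
Overall: true → honored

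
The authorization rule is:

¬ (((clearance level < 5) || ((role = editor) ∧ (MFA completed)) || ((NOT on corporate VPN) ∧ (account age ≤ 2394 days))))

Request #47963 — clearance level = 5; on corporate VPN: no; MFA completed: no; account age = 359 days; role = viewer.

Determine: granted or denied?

Atomic conditions:
  clearance level < 5: 5 < 5 is false
  role = editor: viewer == editor is false
  MFA completed: no → false
  NOT on corporate VPN: no → true
  account age ≤ 2394 days: 359 ≤ 2394 is true
Combine:
[1.2] false AND false = false
[1.3] true AND true = true
[1] false OR false OR true = true
[root] NOT true = false
Overall: false → denied

Denied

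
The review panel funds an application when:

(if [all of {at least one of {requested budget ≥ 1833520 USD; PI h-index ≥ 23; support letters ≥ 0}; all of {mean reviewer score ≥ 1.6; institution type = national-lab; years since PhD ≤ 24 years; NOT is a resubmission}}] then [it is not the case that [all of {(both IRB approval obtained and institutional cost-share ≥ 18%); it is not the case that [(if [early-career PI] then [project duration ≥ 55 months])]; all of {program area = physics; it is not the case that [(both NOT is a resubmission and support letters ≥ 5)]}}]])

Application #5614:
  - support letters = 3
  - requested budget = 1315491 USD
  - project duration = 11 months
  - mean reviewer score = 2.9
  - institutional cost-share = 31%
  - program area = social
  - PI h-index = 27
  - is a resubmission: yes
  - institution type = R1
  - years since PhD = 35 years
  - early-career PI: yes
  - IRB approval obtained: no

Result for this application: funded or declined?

Atomic conditions:
  requested budget ≥ 1833520 USD: 1315491 ≥ 1833520 is false
  PI h-index ≥ 23: 27 ≥ 23 is true
  support letters ≥ 0: 3 ≥ 0 is true
  mean reviewer score ≥ 1.6: 2.9 ≥ 1.6 is true
  institution type = national-lab: R1 == national-lab is false
  years since PhD ≤ 24 years: 35 ≤ 24 is false
  NOT is a resubmission: yes → false
  IRB approval obtained: no → false
  institutional cost-share ≥ 18%: 31 ≥ 18 is true
  early-career PI: yes → true
  project duration ≥ 55 months: 11 ≥ 55 is false
  program area = physics: social == physics is false
  support letters ≥ 5: 3 ≥ 5 is false
Combine:
[1.1] false OR true OR true = true
[1.2] true AND false AND false AND false = false
[1] true AND false = false
[2.1.1] false AND true = false
[2.1.2.1] true → false = false
[2.1.2] NOT false = true
[2.1.3.2.1] false AND false = false
[2.1.3.2] NOT false = true
[2.1.3] false AND true = false
[2.1] false AND true AND false = false
[2] NOT false = true
[root] false → true (antecedent false ⇒ implication holds) = true
Overall: true → funded

Funded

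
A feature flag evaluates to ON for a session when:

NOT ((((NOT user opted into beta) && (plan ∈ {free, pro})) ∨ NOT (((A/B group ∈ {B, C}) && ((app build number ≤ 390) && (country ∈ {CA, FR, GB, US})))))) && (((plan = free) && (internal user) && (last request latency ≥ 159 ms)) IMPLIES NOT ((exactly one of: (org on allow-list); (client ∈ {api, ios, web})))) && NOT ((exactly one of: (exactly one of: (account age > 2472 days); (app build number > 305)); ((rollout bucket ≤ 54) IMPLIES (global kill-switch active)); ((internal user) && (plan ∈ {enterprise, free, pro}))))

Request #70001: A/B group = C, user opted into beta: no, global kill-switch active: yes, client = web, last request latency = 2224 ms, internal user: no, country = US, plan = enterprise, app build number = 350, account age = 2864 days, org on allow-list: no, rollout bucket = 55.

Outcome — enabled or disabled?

Atomic conditions:
  NOT user opted into beta: no → true
  plan ∈ {free, pro}: enterprise is not in the set → false
  A/B group ∈ {B, C}: C is in the set → true
  app build number ≤ 390: 350 ≤ 390 is true
  country ∈ {CA, FR, GB, US}: US is in the set → true
  plan = free: enterprise == free is false
  internal user: no → false
  last request latency ≥ 159 ms: 2224 ≥ 159 is true
  org on allow-list: no → false
  client ∈ {api, ios, web}: web is in the set → true
  account age > 2472 days: 2864 > 2472 is true
  app build number > 305: 350 > 305 is true
  rollout bucket ≤ 54: 55 ≤ 54 is false
  global kill-switch active: yes → true
  plan ∈ {enterprise, free, pro}: enterprise is in the set → true
Combine:
[1.1.1] true AND false = false
[1.1.2.1.2] true AND true = true
[1.1.2.1] true AND true = true
[1.1.2] NOT true = false
[1.1] false OR false = false
[1] NOT false = true
[2.1] false AND false AND true = false
[2.2.1] exactly-one(false, true) = true
[2.2] NOT true = false
[2] false → false (antecedent false ⇒ implication holds) = true
[3.1.1] exactly-one(true, true) = false
[3.1.2] false → true (antecedent false ⇒ implication holds) = true
[3.1.3] false AND true = false
[3.1] exactly-one(false, true, false) = true
[3] NOT true = false
[root] true AND true AND false = false
Overall: false → disabled

Disabled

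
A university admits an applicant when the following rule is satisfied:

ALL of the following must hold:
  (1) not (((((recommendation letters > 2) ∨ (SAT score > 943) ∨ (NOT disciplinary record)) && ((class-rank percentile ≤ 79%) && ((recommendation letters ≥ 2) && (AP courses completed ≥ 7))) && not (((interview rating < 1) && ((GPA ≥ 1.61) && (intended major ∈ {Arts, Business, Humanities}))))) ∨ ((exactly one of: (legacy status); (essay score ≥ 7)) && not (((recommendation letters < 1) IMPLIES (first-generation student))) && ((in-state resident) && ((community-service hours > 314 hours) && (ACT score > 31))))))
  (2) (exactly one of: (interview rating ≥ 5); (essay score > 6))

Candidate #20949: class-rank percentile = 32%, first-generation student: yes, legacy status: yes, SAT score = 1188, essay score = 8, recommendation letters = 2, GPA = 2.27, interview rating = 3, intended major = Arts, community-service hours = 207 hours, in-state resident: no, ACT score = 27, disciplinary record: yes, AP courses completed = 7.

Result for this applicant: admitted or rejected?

Rejected

Atomic conditions:
  recommendation letters > 2: 2 > 2 is false
  SAT score > 943: 1188 > 943 is true
  NOT disciplinary record: yes → false
  class-rank percentile ≤ 79%: 32 ≤ 79 is true
  recommendation letters ≥ 2: 2 ≥ 2 is true
  AP courses completed ≥ 7: 7 ≥ 7 is true
  interview rating < 1: 3 < 1 is false
  GPA ≥ 1.61: 2.27 ≥ 1.61 is true
  intended major ∈ {Arts, Business, Humanities}: Arts is in the set → true
  legacy status: yes → true
  essay score ≥ 7: 8 ≥ 7 is true
  recommendation letters < 1: 2 < 1 is false
  first-generation student: yes → true
  in-state resident: no → false
  community-service hours > 314 hours: 207 > 314 is false
  ACT score > 31: 27 > 31 is false
  interview rating ≥ 5: 3 ≥ 5 is false
  essay score > 6: 8 > 6 is true
Combine:
[1.1.1.1] false OR true OR false = true
[1.1.1.2.2] true AND true = true
[1.1.1.2] true AND true = true
[1.1.1.3.1.2] true AND true = true
[1.1.1.3.1] false AND true = false
[1.1.1.3] NOT false = true
[1.1.1] true AND true AND true = true
[1.1.2.1] exactly-one(true, true) = false
[1.1.2.2.1] false → true (antecedent false ⇒ implication holds) = true
[1.1.2.2] NOT true = false
[1.1.2.3.2] false AND false = false
[1.1.2.3] false AND false = false
[1.1.2] false AND false AND false = false
[1.1] true OR false = true
[1] NOT true = false
[2] exactly-one(false, true) = true
[root] false AND true = false
Overall: false → rejected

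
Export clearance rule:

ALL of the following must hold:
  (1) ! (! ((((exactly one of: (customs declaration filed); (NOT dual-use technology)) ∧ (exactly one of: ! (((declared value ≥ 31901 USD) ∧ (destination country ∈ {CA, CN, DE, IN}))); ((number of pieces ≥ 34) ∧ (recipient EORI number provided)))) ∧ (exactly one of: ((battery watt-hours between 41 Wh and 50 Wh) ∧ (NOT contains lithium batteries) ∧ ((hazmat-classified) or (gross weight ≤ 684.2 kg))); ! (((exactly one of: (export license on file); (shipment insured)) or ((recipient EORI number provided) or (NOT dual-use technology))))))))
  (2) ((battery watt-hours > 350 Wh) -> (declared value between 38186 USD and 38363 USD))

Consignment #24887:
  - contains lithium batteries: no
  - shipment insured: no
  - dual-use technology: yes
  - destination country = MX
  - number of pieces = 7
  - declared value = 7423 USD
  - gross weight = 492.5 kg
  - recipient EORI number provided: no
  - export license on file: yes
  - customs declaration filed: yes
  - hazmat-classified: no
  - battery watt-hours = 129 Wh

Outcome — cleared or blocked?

Blocked

Atomic conditions:
  customs declaration filed: yes → true
  NOT dual-use technology: yes → false
  declared value ≥ 31901 USD: 7423 ≥ 31901 is false
  destination country ∈ {CA, CN, DE, IN}: MX is not in the set → false
  number of pieces ≥ 34: 7 ≥ 34 is false
  recipient EORI number provided: no → false
  battery watt-hours between 41 Wh and 50 Wh: 129 in [41, 50] is false
  NOT contains lithium batteries: no → true
  hazmat-classified: no → false
  gross weight ≤ 684.2 kg: 492.5 ≤ 684.2 is true
  export license on file: yes → true
  shipment insured: no → false
  battery watt-hours > 350 Wh: 129 > 350 is false
  declared value between 38186 USD and 38363 USD: 7423 in [38186, 38363] is false
Combine:
[1.1.1.1.1] exactly-one(true, false) = true
[1.1.1.1.2.1.1] false AND false = false
[1.1.1.1.2.1] NOT false = true
[1.1.1.1.2.2] false AND false = false
[1.1.1.1.2] exactly-one(true, false) = true
[1.1.1.1] true AND true = true
[1.1.1.2.1.3] false OR true = true
[1.1.1.2.1] false AND true AND true = false
[1.1.1.2.2.1.1] exactly-one(true, false) = true
[1.1.1.2.2.1.2] false OR false = false
[1.1.1.2.2.1] true OR false = true
[1.1.1.2.2] NOT true = false
[1.1.1.2] exactly-one(false, false) = false
[1.1.1] true AND false = false
[1.1] NOT false = true
[1] NOT true = false
[2] false → false (antecedent false ⇒ implication holds) = true
[root] false AND true = false
Overall: false → blocked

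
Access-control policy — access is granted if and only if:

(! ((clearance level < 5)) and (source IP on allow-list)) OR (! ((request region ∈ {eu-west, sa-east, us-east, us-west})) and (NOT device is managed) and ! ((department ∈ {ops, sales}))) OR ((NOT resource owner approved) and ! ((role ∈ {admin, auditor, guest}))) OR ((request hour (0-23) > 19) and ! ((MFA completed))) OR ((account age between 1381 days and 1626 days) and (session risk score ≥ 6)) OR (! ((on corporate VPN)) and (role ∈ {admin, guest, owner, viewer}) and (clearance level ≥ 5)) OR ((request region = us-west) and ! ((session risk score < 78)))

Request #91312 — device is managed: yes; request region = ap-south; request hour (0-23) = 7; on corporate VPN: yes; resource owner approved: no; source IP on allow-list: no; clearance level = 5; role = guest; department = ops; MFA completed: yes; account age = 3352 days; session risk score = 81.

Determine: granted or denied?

Atomic conditions:
  clearance level < 5: 5 < 5 is false
  source IP on allow-list: no → false
  request region ∈ {eu-west, sa-east, us-east, us-west}: ap-south is not in the set → false
  NOT device is managed: yes → false
  department ∈ {ops, sales}: ops is in the set → true
  NOT resource owner approved: no → true
  role ∈ {admin, auditor, guest}: guest is in the set → true
  request hour (0-23) > 19: 7 > 19 is false
  MFA completed: yes → true
  account age between 1381 days and 1626 days: 3352 in [1381, 1626] is false
  session risk score ≥ 6: 81 ≥ 6 is true
  on corporate VPN: yes → true
  role ∈ {admin, guest, owner, viewer}: guest is in the set → true
  clearance level ≥ 5: 5 ≥ 5 is true
  request region = us-west: ap-south == us-west is false
  session risk score < 78: 81 < 78 is false
Combine:
[1.1] NOT false = true
[1] true AND false = false
[2.1] NOT false = true
[2.3] NOT true = false
[2] true AND false AND false = false
[3.2] NOT true = false
[3] true AND false = false
[4.2] NOT true = false
[4] false AND false = false
[5] false AND true = false
[6.1] NOT true = false
[6] false AND true AND true = false
[7.2] NOT false = true
[7] false AND true = false
[root] false OR false OR false OR false OR false OR false OR false = false
Overall: false → denied

Denied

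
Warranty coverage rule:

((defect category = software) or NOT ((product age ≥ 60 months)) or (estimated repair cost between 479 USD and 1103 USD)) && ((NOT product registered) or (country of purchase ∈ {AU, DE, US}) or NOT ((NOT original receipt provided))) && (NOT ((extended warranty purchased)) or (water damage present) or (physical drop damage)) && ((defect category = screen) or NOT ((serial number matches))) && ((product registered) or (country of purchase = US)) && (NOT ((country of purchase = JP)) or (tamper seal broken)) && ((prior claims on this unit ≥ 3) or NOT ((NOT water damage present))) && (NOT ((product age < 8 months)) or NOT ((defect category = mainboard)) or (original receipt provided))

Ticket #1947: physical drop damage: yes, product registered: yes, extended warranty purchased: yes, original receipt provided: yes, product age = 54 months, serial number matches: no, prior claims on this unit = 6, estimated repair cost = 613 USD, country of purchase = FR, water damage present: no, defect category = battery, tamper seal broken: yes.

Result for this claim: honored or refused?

Atomic conditions:
  defect category = software: battery == software is false
  product age ≥ 60 months: 54 ≥ 60 is false
  estimated repair cost between 479 USD and 1103 USD: 613 in [479, 1103] is true
  NOT product registered: yes → false
  country of purchase ∈ {AU, DE, US}: FR is not in the set → false
  NOT original receipt provided: yes → false
  extended warranty purchased: yes → true
  water damage present: no → false
  physical drop damage: yes → true
  defect category = screen: battery == screen is false
  serial number matches: no → false
  product registered: yes → true
  country of purchase = US: FR == US is false
  country of purchase = JP: FR == JP is false
  tamper seal broken: yes → true
  prior claims on this unit ≥ 3: 6 ≥ 3 is true
  NOT water damage present: no → true
  product age < 8 months: 54 < 8 is false
  defect category = mainboard: battery == mainboard is false
  original receipt provided: yes → true
Combine:
[1.2] NOT false = true
[1] false OR true OR true = true
[2.3] NOT false = true
[2] false OR false OR true = true
[3.1] NOT true = false
[3] false OR false OR true = true
[4.2] NOT false = true
[4] false OR true = true
[5] true OR false = true
[6.1] NOT false = true
[6] true OR true = true
[7.2] NOT true = false
[7] true OR false = true
[8.1] NOT false = true
[8.2] NOT false = true
[8] true OR true OR true = true
[root] true AND true AND true AND true AND true AND true AND true AND true = true
Overall: true → honored

Honored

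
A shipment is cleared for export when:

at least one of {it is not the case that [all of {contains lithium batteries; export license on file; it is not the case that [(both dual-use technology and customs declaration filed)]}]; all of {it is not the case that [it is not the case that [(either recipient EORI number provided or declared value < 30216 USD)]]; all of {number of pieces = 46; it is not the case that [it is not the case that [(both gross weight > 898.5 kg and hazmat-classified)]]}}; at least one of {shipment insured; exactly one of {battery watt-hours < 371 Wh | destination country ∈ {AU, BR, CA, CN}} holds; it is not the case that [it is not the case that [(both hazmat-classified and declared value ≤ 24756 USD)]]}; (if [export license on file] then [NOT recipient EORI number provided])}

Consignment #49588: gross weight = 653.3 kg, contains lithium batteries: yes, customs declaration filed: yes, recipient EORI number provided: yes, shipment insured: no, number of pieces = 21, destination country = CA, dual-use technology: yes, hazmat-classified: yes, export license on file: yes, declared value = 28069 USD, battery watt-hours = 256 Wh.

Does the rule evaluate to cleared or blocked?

Atomic conditions:
  contains lithium batteries: yes → true
  export license on file: yes → true
  dual-use technology: yes → true
  customs declaration filed: yes → true
  recipient EORI number provided: yes → true
  declared value < 30216 USD: 28069 < 30216 is true
  number of pieces = 46: 21 == 46 is false
  gross weight > 898.5 kg: 653.3 > 898.5 is false
  hazmat-classified: yes → true
  shipment insured: no → false
  battery watt-hours < 371 Wh: 256 < 371 is true
  destination country ∈ {AU, BR, CA, CN}: CA is in the set → true
  declared value ≤ 24756 USD: 28069 ≤ 24756 is false
  NOT recipient EORI number provided: yes → false
Combine:
[1.1.3.1] true AND true = true
[1.1.3] NOT true = false
[1.1] true AND true AND false = false
[1] NOT false = true
[2.1.1.1] true OR true = true
[2.1.1] NOT true = false
[2.1] NOT false = true
[2.2.2.1.1] false AND true = false
[2.2.2.1] NOT false = true
[2.2.2] NOT true = false
[2.2] false AND false = false
[2] true AND false = false
[3.2] exactly-one(true, true) = false
[3.3.1.1] true AND false = false
[3.3.1] NOT false = true
[3.3] NOT true = false
[3] false OR false OR false = false
[4] true → false = false
[root] true OR false OR false OR false = true
Overall: true → cleared

Cleared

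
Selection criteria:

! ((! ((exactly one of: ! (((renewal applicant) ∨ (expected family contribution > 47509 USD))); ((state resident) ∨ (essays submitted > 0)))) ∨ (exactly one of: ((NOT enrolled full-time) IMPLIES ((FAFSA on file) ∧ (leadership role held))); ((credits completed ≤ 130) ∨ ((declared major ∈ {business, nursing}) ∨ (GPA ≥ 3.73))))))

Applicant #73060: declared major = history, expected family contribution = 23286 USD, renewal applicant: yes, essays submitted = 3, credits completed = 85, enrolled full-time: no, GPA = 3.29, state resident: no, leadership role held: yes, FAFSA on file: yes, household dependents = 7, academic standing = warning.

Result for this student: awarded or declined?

Awarded

Atomic conditions:
  renewal applicant: yes → true
  expected family contribution > 47509 USD: 23286 > 47509 is false
  state resident: no → false
  essays submitted > 0: 3 > 0 is true
  NOT enrolled full-time: no → true
  FAFSA on file: yes → true
  leadership role held: yes → true
  credits completed ≤ 130: 85 ≤ 130 is true
  declared major ∈ {business, nursing}: history is not in the set → false
  GPA ≥ 3.73: 3.29 ≥ 3.73 is false
Combine:
[1.1.1.1.1] true OR false = true
[1.1.1.1] NOT true = false
[1.1.1.2] false OR true = true
[1.1.1] exactly-one(false, true) = true
[1.1] NOT true = false
[1.2.1.2] true AND true = true
[1.2.1] true → true = true
[1.2.2.2] false OR false = false
[1.2.2] true OR false = true
[1.2] exactly-one(true, true) = false
[1] false OR false = false
[root] NOT false = true
Overall: true → awarded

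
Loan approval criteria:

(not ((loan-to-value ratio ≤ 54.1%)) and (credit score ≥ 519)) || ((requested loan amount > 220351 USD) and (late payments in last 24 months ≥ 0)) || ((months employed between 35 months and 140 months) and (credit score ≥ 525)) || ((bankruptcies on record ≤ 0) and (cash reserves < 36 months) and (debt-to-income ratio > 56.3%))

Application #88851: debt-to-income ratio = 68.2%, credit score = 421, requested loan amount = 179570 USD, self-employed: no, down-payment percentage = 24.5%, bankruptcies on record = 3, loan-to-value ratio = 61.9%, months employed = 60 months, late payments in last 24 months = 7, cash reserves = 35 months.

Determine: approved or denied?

Atomic conditions:
  loan-to-value ratio ≤ 54.1%: 61.9 ≤ 54.1 is false
  credit score ≥ 519: 421 ≥ 519 is false
  requested loan amount > 220351 USD: 179570 > 220351 is false
  late payments in last 24 months ≥ 0: 7 ≥ 0 is true
  months employed between 35 months and 140 months: 60 in [35, 140] is true
  credit score ≥ 525: 421 ≥ 525 is false
  bankruptcies on record ≤ 0: 3 ≤ 0 is false
  cash reserves < 36 months: 35 < 36 is true
  debt-to-income ratio > 56.3%: 68.2 > 56.3 is true
Combine:
[1.1] NOT false = true
[1] true AND false = false
[2] false AND true = false
[3] true AND false = false
[4] false AND true AND true = false
[root] false OR false OR false OR false = false
Overall: false → denied

Denied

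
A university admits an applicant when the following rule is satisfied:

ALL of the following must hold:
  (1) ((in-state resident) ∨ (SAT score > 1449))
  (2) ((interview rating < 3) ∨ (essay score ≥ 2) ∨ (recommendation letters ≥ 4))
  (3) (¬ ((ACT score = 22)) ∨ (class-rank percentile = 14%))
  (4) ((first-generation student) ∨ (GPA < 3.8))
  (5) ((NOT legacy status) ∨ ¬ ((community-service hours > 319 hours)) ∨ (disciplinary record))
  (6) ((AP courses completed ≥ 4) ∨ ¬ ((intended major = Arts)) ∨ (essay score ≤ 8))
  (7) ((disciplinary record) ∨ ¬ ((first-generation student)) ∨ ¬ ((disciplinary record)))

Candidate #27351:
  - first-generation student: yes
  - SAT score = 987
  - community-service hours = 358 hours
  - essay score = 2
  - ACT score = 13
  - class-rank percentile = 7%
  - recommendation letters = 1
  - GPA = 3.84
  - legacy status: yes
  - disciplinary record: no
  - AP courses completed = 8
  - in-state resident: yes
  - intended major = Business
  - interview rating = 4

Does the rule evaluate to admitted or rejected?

Atomic conditions:
  in-state resident: yes → true
  SAT score > 1449: 987 > 1449 is false
  interview rating < 3: 4 < 3 is false
  essay score ≥ 2: 2 ≥ 2 is true
  recommendation letters ≥ 4: 1 ≥ 4 is false
  ACT score = 22: 13 == 22 is false
  class-rank percentile = 14%: 7 == 14 is false
  first-generation student: yes → true
  GPA < 3.8: 3.84 < 3.8 is false
  NOT legacy status: yes → false
  community-service hours > 319 hours: 358 > 319 is true
  disciplinary record: no → false
  AP courses completed ≥ 4: 8 ≥ 4 is true
  intended major = Arts: Business == Arts is false
  essay score ≤ 8: 2 ≤ 8 is true
Combine:
[1] true OR false = true
[2] false OR true OR false = true
[3.1] NOT false = true
[3] true OR false = true
[4] true OR false = true
[5.2] NOT true = false
[5] false OR false OR false = false
[6.2] NOT false = true
[6] true OR true OR true = true
[7.2] NOT true = false
[7.3] NOT false = true
[7] false OR false OR true = true
[root] true AND true AND true AND true AND false AND true AND true = false
Overall: false → rejected

Rejected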